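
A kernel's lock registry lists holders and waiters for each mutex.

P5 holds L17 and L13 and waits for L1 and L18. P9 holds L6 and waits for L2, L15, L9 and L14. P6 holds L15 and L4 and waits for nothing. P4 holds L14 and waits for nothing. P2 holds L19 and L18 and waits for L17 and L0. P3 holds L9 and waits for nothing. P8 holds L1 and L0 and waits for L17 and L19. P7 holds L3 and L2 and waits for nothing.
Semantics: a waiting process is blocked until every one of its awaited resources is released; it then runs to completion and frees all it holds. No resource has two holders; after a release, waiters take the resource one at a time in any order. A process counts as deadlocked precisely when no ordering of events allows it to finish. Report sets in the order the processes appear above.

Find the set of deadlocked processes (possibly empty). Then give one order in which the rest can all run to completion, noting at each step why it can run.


Deadlocked set: P5, P2 and P8.
Key observation: nobody on the ring P5 -> P2 -> P5 can start until another member finishes, which never happens; P8 is caught in further circular waits.
A valid finishing order for the others: P7, P6, P3, P4, P9.
Step-by-step check:
  P7 waits on nothing -> runs at once and releases L3 and L2
  P6 waits on nothing -> runs at once and releases L15 and L4
  P3 waits on nothing -> runs at once and releases L9
  P4 waits on nothing -> runs at once and releases L14
  P9: everything it awaited (L2, L15, L9 and L14) is free; runs, freeing L6


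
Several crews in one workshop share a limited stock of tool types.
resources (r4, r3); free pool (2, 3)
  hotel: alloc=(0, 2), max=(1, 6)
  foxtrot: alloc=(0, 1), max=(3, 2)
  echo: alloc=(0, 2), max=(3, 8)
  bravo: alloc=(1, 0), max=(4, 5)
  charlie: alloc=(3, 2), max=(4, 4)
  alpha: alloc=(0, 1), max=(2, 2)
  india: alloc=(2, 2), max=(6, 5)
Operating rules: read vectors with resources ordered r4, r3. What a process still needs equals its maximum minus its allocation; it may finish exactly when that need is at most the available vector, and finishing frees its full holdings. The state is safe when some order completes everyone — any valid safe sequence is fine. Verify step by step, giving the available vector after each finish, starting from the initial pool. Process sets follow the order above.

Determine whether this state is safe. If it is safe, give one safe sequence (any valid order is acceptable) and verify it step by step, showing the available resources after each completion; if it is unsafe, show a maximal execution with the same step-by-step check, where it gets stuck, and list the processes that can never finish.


SAFE. One safe sequence: alpha, charlie, hotel, echo, bravo, india, foxtrot.
Key observation: the first exact fit in this order is alpha — it needs (2, 1) with (2, 3) free, meeting a requested resource to the last unit.
Walking it through:
  pool = (2, 3)
  run alpha (needs (2, 1), free (2, 3)); after release of (0, 1) the pool is (2, 4)
  run charlie (needs (1, 2), free (2, 4)); after release of (3, 2) the pool is (5, 6)
  run hotel (needs (1, 4), free (5, 6)); after release of (0, 2) the pool is (5, 8)
  run echo (needs (3, 6), free (5, 8)); after release of (0, 2) the pool is (5, 10)
  run bravo (needs (3, 5), free (5, 10)); after release of (1, 0) the pool is (6, 10)
  run india (needs (4, 3), free (6, 10)); after release of (2, 2) the pool is (8, 12)
  run foxtrot (needs (3, 1), free (8, 12)); after release of (0, 1) the pool is (8, 13)


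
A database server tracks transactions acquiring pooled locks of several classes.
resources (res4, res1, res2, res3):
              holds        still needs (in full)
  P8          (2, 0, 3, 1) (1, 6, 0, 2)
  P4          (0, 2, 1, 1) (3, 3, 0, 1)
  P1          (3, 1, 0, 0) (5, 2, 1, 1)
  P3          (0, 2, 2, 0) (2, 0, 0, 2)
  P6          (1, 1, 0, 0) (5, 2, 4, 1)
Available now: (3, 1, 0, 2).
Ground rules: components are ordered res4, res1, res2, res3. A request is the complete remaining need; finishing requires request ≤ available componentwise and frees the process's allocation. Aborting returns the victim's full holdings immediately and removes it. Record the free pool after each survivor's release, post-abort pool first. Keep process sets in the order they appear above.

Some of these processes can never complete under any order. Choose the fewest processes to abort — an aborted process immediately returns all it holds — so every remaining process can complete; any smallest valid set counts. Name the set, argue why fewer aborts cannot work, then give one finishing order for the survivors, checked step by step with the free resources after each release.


Minimum abort set: P6.
Key observation: P8 had no path to completion before; after the abort of P6 ((1, 1, 0, 0) returned), step 3 is where it fits.
Minimality: the empty abort set fails — the state is deadlocked as it stands.
One survivor order: P3, P4, P8, P1. Check, step by step (post-abort pool first):
  pool = (4, 2, 0, 2)
  P3 needs (2, 0, 0, 2) <= (4, 2, 0, 2) -> finishes; pool += (0, 2, 2, 0) = (4, 4, 2, 2)
  P4 needs (3, 3, 0, 1) <= (4, 4, 2, 2) -> finishes; pool += (0, 2, 1, 1) = (4, 6, 3, 3)
  P8 needs (1, 6, 0, 2) <= (4, 6, 3, 3) -> finishes; pool += (2, 0, 3, 1) = (6, 6, 6, 4)
  P1 needs (5, 2, 1, 1) <= (6, 6, 6, 4) -> finishes; pool += (3, 1, 0, 0) = (9, 7, 6, 4)


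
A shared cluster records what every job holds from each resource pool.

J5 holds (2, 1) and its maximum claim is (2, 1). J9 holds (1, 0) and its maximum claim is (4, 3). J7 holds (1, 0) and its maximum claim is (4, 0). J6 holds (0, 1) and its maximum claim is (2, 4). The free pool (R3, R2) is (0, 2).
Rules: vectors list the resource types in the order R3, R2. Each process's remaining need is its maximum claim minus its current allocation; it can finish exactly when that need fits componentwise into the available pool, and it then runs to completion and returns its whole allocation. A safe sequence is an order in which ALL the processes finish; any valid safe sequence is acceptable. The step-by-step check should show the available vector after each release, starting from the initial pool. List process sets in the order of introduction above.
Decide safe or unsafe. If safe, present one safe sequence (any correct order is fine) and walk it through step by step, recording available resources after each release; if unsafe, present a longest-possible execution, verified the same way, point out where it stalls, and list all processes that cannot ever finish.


UNSAFE — no complete ordering exists.
Key observation: J5, J6 can finish, but then (2, 4) is all there is, and the blocked group's R3 demands exceed it.
Going as far as possible: J5, J6; after that, nothing fits. Check, step by step:
  pool = (0, 2)
  run J5 (needs (0, 0), free (0, 2)); after release of (2, 1) the pool is (2, 3)
  run J6 (needs (2, 3), free (2, 3)); after release of (0, 1) the pool is (2, 4)
  J9 still needs (3, 3) but only (2, 4) is free — short on R3
  J7 still needs (3, 0) but only (2, 4) is free — short on R3
Processes that can never finish: J9 and J7.


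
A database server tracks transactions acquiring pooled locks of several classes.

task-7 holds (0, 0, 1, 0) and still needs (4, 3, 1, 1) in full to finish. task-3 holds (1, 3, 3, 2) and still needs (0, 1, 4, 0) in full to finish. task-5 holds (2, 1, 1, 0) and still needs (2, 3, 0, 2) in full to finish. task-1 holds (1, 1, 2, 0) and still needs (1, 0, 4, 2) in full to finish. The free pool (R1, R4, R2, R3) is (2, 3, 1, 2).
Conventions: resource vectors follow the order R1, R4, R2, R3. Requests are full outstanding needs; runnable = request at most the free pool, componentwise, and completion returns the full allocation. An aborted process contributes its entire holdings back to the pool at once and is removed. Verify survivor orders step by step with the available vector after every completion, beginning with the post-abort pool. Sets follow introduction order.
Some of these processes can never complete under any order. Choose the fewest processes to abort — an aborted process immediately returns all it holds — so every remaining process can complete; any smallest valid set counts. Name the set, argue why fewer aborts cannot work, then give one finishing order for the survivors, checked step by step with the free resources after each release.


Minimum abort set: task-3.
Key observation: aborting task-3 returns (1, 3, 3, 2), and task-1 — hopeless before — runs at step 1 with the returned capacity in the pool.
No smaller set exists: with zero aborts the deadlock remains.
One survivor order: task-1, task-5, task-7. Verifying each step (post-abort pool first):
  pool = (3, 6, 4, 4)
  run task-1 (needs (1, 0, 4, 2), free (3, 6, 4, 4)); after release of (1, 1, 2, 0) the pool is (4, 7, 6, 4)
  run task-5 (needs (2, 3, 0, 2), free (4, 7, 6, 4)); after release of (2, 1, 1, 0) the pool is (6, 8, 7, 4)
  run task-7 (needs (4, 3, 1, 1), free (6, 8, 7, 4)); after release of (0, 0, 1, 0) the pool is (6, 8, 8, 4)


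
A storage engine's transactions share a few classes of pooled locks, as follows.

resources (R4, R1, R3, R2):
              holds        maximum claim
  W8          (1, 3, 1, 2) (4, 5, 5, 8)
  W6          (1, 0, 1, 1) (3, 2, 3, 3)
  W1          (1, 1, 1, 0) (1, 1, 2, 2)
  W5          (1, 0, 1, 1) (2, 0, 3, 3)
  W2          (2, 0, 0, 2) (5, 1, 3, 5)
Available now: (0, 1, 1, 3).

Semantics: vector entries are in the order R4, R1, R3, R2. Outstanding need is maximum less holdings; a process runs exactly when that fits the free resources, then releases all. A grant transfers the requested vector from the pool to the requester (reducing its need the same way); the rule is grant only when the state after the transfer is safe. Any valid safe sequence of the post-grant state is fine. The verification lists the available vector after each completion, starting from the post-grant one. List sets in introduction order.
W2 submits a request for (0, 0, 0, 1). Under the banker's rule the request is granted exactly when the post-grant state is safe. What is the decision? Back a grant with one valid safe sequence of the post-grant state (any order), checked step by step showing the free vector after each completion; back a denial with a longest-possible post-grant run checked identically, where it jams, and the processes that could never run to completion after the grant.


GRANT — the state after the grant stays safe, e.g. via W1, W5, W6, W2, W8.
Key observation: granting shrinks the pool to (0, 1, 1, 2), yet W1 still fits and the chain goes through.
Verifying the post-grant state step by step:
  pool = (0, 1, 1, 2)
  W1 needs (0, 0, 1, 2) <= (0, 1, 1, 2) -> finishes; pool += (1, 1, 1, 0) = (1, 2, 2, 2)
  W5 needs (1, 0, 2, 2) <= (1, 2, 2, 2) -> finishes; pool += (1, 0, 1, 1) = (2, 2, 3, 3)
  W6 needs (2, 2, 2, 2) <= (2, 2, 3, 3) -> finishes; pool += (1, 0, 1, 1) = (3, 2, 4, 4)
  W2 needs (3, 1, 3, 2) <= (3, 2, 4, 4) -> finishes; pool += (2, 0, 0, 3) = (5, 2, 4, 7)
  W8 needs (3, 2, 4, 6) <= (5, 2, 4, 7) -> finishes; pool += (1, 3, 1, 2) = (6, 5, 5, 9)


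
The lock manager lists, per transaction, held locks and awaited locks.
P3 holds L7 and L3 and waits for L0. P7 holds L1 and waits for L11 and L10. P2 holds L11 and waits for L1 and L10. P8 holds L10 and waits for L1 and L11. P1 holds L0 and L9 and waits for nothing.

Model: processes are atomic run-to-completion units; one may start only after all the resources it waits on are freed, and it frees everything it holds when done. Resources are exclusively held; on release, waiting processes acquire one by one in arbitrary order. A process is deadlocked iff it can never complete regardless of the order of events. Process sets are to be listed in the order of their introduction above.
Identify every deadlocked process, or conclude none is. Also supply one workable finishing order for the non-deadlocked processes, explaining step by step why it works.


The deadlocked set is P7, P2 and P8.
Key observation: P7 -> P2 -> P7 is a circular wait — nothing in it can go first; P8 is caught in further circular waits.
One completion order for the rest: P1, P3.
Verifying each step:
  P1 waits on nothing -> runs at once and releases L0 and L9
  run P3 (all its waits — L0 — are resolved); releases L7 and L3


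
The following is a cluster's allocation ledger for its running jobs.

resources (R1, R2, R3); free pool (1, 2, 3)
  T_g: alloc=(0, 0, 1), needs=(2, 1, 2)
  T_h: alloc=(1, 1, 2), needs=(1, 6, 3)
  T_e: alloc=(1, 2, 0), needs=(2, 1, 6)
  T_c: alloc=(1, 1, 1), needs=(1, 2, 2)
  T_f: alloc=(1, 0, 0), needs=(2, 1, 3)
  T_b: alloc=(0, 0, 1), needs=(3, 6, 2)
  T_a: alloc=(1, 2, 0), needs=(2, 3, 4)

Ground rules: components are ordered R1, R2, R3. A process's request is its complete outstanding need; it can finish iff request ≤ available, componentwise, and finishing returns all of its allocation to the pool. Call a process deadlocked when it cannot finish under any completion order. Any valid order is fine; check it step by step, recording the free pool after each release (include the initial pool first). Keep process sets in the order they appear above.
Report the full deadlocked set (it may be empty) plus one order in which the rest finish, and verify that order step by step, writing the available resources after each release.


Deadlocked: T_h, T_e and T_b.
Key observation: after T_c, T_a, T_g, T_f the pool peaks at (4, 5, 5), and each blocked process is short somewhere: T_h on R2; T_e on R3; T_b on R2.
The rest can finish in the order T_c, T_a, T_g, T_f. Check, step by step:
  pool = (1, 2, 3)
  T_c: need (1, 2, 2) fits (1, 2, 3); releases (1, 1, 1), pool now (2, 3, 4)
  T_a: need (2, 3, 4) fits (2, 3, 4); releases (1, 2, 0), pool now (3, 5, 4)
  T_g: need (2, 1, 2) fits (3, 5, 4); releases (0, 0, 1), pool now (3, 5, 5)
  T_f: need (2, 1, 3) fits (3, 5, 5); releases (1, 0, 0), pool now (4, 5, 5)
None of the blocked processes ever fits:
  T_h still needs (1, 6, 3) but only (4, 5, 5) is free — short on R2
  T_e still needs (2, 1, 6) but only (4, 5, 5) is free — short on R3
  T_b still needs (3, 6, 2) but only (4, 5, 5) is free — short on R2


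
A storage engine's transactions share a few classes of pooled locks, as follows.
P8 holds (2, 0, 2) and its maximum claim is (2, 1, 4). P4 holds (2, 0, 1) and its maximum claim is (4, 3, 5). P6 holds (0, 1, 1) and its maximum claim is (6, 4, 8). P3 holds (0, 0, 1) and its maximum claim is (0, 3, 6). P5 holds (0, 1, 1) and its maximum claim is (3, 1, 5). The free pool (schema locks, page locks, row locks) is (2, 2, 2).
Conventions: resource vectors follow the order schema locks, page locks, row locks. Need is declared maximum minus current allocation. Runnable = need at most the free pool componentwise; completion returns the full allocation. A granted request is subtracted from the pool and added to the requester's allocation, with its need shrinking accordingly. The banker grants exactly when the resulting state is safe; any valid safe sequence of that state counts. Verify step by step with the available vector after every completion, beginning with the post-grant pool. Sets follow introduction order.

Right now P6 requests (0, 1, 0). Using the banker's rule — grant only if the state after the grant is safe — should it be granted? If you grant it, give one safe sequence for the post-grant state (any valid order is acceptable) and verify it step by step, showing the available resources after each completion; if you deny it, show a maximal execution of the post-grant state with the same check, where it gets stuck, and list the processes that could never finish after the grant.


DENY. Granting would leave the state unsafe.
Key observation: after P8, P5 the pool peaks at (4, 2, 5), and each blocked process is short somewhere: P4 on page locks; P6 on schema locks, row locks; P3 on page locks.
On the post-grant state, P8, P5 is a maximal run — nothing extends it. Check, step by step:
  pool = (2, 1, 2)
  run P8 (needs (0, 1, 2), free (2, 1, 2)); after release of (2, 0, 2) the pool is (4, 1, 4)
  run P5 (needs (3, 0, 4), free (4, 1, 4)); after release of (0, 1, 1) the pool is (4, 2, 5)
  P4 still needs (2, 3, 4) but only (4, 2, 5) is free — short on page locks
  P6 still needs (6, 2, 7) but only (4, 2, 5) is free — short on schema locks and row locks
  P3 still needs (0, 3, 5) but only (4, 2, 5) is free — short on page locks
Post-grant, the permanently blocked set is P4, P6 and P3.


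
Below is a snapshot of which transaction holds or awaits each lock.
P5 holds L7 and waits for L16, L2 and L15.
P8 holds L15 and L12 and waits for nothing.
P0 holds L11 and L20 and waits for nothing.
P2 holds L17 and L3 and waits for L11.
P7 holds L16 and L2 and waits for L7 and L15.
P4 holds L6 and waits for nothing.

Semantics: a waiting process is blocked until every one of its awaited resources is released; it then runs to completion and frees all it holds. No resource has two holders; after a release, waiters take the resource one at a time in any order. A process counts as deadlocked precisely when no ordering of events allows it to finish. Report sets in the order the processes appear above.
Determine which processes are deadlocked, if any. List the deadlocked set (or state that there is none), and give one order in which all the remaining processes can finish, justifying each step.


The deadlocked set is P5 and P7.
Key observation: along P5 -> P7 -> P5, each member waits on what the next one holds — a deadlock; no other process is dragged down with it.
One completion order for the rest: P0, P8, P2, P4.
Verifying each step:
  P0: no waits; runs immediately, freeing L11 and L20
  P8: no waits; runs immediately, freeing L15 and L12
  P2: everything it awaited (L11) is free; runs, freeing L17 and L3
  P4: no waits; runs immediately, freeing L6


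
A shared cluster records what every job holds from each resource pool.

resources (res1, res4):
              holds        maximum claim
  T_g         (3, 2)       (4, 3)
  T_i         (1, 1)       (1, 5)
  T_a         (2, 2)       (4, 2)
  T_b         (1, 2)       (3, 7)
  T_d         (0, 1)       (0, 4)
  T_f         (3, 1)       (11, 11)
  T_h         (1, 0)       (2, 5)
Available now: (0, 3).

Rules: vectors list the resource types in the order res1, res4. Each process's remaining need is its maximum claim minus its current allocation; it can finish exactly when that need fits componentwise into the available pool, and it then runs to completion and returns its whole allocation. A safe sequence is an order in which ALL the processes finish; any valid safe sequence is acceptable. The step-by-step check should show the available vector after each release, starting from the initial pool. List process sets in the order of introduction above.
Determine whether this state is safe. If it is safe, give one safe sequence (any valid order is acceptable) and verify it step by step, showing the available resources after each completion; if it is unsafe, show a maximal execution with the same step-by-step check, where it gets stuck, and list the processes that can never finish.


SAFE. One safe sequence: T_d, T_i, T_h, T_g, T_b, T_a, T_f.
Key observation: the order's first zero-slack moment is T_d ((0, 3) needed, (0, 3) free — a requested resource with nothing to spare).
Check, step by step:
  pool = (0, 3)
  T_d: need (0, 3) fits (0, 3); releases (0, 1), pool now (0, 4)
  T_i: need (0, 4) fits (0, 4); releases (1, 1), pool now (1, 5)
  T_h: need (1, 5) fits (1, 5); releases (1, 0), pool now (2, 5)
  T_g: need (1, 1) fits (2, 5); releases (3, 2), pool now (5, 7)
  T_b: need (2, 5) fits (5, 7); releases (1, 2), pool now (6, 9)
  T_a: need (2, 0) fits (6, 9); releases (2, 2), pool now (8, 11)
  T_f: need (8, 10) fits (8, 11); releases (3, 1), pool now (11, 12)


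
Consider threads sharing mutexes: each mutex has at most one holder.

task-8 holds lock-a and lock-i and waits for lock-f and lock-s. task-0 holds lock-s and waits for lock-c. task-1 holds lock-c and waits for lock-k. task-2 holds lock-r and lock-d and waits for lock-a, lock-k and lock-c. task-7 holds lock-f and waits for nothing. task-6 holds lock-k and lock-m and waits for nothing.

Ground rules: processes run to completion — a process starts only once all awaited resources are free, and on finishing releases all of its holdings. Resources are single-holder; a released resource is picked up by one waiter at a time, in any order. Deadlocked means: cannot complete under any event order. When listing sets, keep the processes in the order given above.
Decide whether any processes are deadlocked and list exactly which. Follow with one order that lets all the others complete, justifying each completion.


The deadlocked set is empty.
Key observation: although several processes wait, no cycle exists — each chain bottoms out at a free runner.
One completion order for the rest: task-7, task-6, task-1, task-0, task-8, task-2.
Walking it through:
  task-7 waits on nothing -> runs at once and releases lock-f
  task-6 waits on nothing -> runs at once and releases lock-k and lock-m
  task-1 waits on lock-k — all released -> runs and releases lock-c
  task-0 waits on lock-c — all released -> runs and releases lock-s
  task-8 waits on lock-f and lock-s — all released -> runs and releases lock-a and lock-i
  task-2 waits on lock-a, lock-k and lock-c — all released -> runs and releases lock-r and lock-d


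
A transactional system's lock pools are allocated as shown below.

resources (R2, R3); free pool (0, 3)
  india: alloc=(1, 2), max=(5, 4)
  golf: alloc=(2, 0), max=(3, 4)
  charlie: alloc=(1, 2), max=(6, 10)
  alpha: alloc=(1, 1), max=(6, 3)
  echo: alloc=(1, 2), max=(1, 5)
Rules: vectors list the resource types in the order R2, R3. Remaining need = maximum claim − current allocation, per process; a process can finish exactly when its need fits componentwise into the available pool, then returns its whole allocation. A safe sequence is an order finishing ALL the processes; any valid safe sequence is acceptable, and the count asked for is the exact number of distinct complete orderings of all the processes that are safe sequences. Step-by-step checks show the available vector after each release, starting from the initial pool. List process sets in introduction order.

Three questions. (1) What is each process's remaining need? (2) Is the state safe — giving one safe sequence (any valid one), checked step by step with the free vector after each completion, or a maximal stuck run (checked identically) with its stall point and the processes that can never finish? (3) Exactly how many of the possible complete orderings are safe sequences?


(1) Outstanding need per process (order R2, R3):
  india: (4, 2)
  golf: (1, 4)
  charlie: (5, 8)
  alpha: (5, 2)
  echo: (0, 3)
(2) UNSAFE.
Key observation: echo, golf can finish, but then (3, 5) is all there is, and the blocked group's R2 demands exceed it.
A maximal execution: echo, golf — then nothing else fits. Step-by-step check:
  pool = (0, 3)
  echo needs (0, 3) <= (0, 3) -> finishes; pool += (1, 2) = (1, 5)
  golf needs (1, 4) <= (1, 5) -> finishes; pool += (2, 0) = (3, 5)
  india still needs (4, 2) but only (3, 5) is free — short on R2
  charlie still needs (5, 8) but only (3, 5) is free — short on R2 and R3
  alpha still needs (5, 2) but only (3, 5) is free — short on R2
Permanently blocked: india, charlie and alpha.
(3) Precisely 0 of the possible complete orderings are safe sequences.


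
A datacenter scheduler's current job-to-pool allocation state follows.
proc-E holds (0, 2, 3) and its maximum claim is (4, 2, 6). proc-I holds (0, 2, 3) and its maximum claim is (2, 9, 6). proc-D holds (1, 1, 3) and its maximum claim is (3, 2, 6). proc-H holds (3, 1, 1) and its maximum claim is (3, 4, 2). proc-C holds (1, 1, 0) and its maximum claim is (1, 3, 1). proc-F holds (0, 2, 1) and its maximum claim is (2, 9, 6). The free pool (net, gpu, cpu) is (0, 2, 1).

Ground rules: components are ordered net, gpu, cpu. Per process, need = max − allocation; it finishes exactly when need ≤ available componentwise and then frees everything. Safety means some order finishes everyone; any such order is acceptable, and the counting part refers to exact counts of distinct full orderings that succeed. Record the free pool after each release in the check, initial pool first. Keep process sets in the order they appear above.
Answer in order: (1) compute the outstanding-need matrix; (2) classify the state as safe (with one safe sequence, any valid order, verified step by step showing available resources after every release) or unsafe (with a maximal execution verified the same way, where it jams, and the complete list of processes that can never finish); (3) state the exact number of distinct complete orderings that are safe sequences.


(1) Need matrix, components ordered net, gpu, cpu:
  proc-E: (4, 0, 3)
  proc-I: (2, 7, 3)
  proc-D: (2, 1, 3)
  proc-H: (0, 3, 1)
  proc-C: (0, 2, 1)
  proc-F: (2, 7, 5)
(2) UNSAFE — no complete ordering exists.
Key observation: proc-C, proc-H can finish, but then (4, 4, 2) is all there is, and the blocked group's cpu demands exceed it.
A maximal execution: proc-C, proc-H — then nothing else fits. Walking it through:
  pool = (0, 2, 1)
  proc-C needs (0, 2, 1) <= (0, 2, 1) -> finishes; pool += (1, 1, 0) = (1, 3, 1)
  proc-H needs (0, 3, 1) <= (1, 3, 1) -> finishes; pool += (3, 1, 1) = (4, 4, 2)
  proc-E cannot run: need (4, 0, 3) vs free (4, 4, 2) (insufficient cpu)
  proc-I cannot run: need (2, 7, 3) vs free (4, 4, 2) (insufficient gpu and cpu)
  proc-D cannot run: need (2, 1, 3) vs free (4, 4, 2) (insufficient cpu)
  proc-F cannot run: need (2, 7, 5) vs free (4, 4, 2) (insufficient gpu and cpu)
Permanently blocked: proc-E, proc-I, proc-D and proc-F.
(3) Precisely 0 of the possible complete orderings are safe sequences.


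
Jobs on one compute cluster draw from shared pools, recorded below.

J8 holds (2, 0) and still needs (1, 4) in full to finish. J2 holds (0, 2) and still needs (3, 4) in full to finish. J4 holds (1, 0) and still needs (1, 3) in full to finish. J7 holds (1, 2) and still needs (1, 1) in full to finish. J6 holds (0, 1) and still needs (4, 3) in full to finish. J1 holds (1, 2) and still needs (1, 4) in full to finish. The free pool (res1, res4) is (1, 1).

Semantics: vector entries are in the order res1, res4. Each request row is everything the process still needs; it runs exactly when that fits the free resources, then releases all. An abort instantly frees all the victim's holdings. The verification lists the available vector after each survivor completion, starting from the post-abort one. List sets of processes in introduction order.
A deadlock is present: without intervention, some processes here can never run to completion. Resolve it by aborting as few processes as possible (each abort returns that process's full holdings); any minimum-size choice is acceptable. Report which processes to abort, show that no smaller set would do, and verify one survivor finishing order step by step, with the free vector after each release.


The answer: abort J2.
Key observation: J8 was stuck for good until J2 gave back (0, 2); in the order shown it finishes at step 2.
Why nothing smaller works: aborting no one leaves the state deadlocked as given.
The survivors complete as J7, J8, J1, J6, J4. Step-by-step check (starting from the post-abort pool):
  pool = (1, 3)
  run J7 (needs (1, 1), free (1, 3)); after release of (1, 2) the pool is (2, 5)
  run J8 (needs (1, 4), free (2, 5)); after release of (2, 0) the pool is (4, 5)
  run J1 (needs (1, 4), free (4, 5)); after release of (1, 2) the pool is (5, 7)
  run J6 (needs (4, 3), free (5, 7)); after release of (0, 1) the pool is (5, 8)
  run J4 (needs (1, 3), free (5, 8)); after release of (1, 0) the pool is (6, 8)


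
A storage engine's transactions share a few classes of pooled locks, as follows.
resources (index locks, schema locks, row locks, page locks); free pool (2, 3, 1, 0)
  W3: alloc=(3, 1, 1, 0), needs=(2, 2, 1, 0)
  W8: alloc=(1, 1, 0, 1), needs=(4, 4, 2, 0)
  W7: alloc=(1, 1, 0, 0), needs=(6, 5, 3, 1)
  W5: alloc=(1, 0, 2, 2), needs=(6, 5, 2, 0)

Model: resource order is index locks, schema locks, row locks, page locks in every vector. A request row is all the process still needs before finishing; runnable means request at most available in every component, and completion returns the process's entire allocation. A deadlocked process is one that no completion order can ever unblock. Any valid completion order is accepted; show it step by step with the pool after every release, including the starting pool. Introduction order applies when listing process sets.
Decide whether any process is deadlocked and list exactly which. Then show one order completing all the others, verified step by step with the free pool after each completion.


Nothing here is deadlocked.
Key observation: starting with W3, each completion frees enough for the next — no one is permanently blocked.
The rest can finish in the order W3, W8, W5, W7. Verifying each step:
  pool = (2, 3, 1, 0)
  W3: need (2, 2, 1, 0) fits (2, 3, 1, 0); releases (3, 1, 1, 0), pool now (5, 4, 2, 0)
  W8: need (4, 4, 2, 0) fits (5, 4, 2, 0); releases (1, 1, 0, 1), pool now (6, 5, 2, 1)
  W5: need (6, 5, 2, 0) fits (6, 5, 2, 1); releases (1, 0, 2, 2), pool now (7, 5, 4, 3)
  W7: need (6, 5, 3, 1) fits (7, 5, 4, 3); releases (1, 1, 0, 0), pool now (8, 6, 4, 3)


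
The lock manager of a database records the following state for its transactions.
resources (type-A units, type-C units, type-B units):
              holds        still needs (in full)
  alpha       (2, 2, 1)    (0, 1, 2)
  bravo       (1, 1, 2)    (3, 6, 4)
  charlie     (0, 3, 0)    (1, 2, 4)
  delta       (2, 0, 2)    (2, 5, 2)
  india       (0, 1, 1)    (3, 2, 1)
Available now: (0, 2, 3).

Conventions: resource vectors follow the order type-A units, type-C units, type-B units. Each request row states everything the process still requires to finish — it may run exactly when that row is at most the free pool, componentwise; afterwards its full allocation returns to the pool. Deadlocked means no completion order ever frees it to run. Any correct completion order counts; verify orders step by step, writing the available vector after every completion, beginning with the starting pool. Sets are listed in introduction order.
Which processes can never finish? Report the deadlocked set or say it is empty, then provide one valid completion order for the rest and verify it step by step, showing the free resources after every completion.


The deadlocked set is empty.
Key observation: beginning at alpha, releases accumulate fast enough that every process eventually fits.
The rest can finish in the order alpha, charlie, delta, india, bravo. Check, step by step:
  pool = (0, 2, 3)
  run alpha (needs (0, 1, 2), free (0, 2, 3)); after release of (2, 2, 1) the pool is (2, 4, 4)
  run charlie (needs (1, 2, 4), free (2, 4, 4)); after release of (0, 3, 0) the pool is (2, 7, 4)
  run delta (needs (2, 5, 2), free (2, 7, 4)); after release of (2, 0, 2) the pool is (4, 7, 6)
  run india (needs (3, 2, 1), free (4, 7, 6)); after release of (0, 1, 1) the pool is (4, 8, 7)
  run bravo (needs (3, 6, 4), free (4, 8, 7)); after release of (1, 1, 2) the pool is (5, 9, 9)


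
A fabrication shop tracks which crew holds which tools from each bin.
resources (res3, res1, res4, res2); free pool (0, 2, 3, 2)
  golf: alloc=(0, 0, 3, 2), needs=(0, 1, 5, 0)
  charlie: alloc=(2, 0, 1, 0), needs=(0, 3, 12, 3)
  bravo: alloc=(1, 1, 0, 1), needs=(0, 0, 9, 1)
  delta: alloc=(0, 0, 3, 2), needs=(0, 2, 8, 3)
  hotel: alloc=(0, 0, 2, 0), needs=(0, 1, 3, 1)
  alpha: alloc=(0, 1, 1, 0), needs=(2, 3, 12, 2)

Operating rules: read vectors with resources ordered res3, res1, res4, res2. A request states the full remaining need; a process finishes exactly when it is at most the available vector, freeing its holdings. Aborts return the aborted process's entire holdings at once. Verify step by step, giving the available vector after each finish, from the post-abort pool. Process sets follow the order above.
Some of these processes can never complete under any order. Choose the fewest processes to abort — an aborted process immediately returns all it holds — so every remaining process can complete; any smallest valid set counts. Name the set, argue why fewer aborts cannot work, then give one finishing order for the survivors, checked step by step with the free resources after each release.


Abort alpha.
Key observation: aborting alpha returns (0, 1, 1, 0), and charlie — hopeless before — runs at step 4 with the returned capacity in the pool.
No smaller set exists: with zero aborts the deadlock remains.
Survivors finish in the order: hotel, golf, delta, charlie, bravo. Walking it through (pool after the aborts first):
  pool = (0, 3, 4, 2)
  run hotel (needs (0, 1, 3, 1), free (0, 3, 4, 2)); after release of (0, 0, 2, 0) the pool is (0, 3, 6, 2)
  run golf (needs (0, 1, 5, 0), free (0, 3, 6, 2)); after release of (0, 0, 3, 2) the pool is (0, 3, 9, 4)
  run delta (needs (0, 2, 8, 3), free (0, 3, 9, 4)); after release of (0, 0, 3, 2) the pool is (0, 3, 12, 6)
  run charlie (needs (0, 3, 12, 3), free (0, 3, 12, 6)); after release of (2, 0, 1, 0) the pool is (2, 3, 13, 6)
  run bravo (needs (0, 0, 9, 1), free (2, 3, 13, 6)); after release of (1, 1, 0, 1) the pool is (3, 4, 13, 7)


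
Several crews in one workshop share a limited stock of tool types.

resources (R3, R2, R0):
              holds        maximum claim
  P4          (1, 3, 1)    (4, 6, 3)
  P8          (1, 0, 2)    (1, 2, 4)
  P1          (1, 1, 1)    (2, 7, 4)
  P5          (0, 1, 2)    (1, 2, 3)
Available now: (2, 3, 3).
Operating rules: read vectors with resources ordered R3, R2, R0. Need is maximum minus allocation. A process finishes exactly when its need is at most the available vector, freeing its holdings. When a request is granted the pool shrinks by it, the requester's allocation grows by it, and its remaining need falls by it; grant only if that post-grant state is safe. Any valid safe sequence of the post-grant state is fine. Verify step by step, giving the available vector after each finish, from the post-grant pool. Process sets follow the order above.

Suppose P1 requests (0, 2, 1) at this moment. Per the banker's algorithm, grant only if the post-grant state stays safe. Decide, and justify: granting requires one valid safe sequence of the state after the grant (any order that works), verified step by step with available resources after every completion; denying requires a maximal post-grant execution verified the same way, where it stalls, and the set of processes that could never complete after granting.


DENY: after the grant no complete ordering would exist.
Key observation: after P5, P8 complete, (3, 2, 6) is the best the pool ever gets, yet each leftover process wants more R2.
Pretend the grant happened; the run P5, P8 goes as far as possible. Verifying each step:
  pool = (2, 1, 2)
  P5 needs (1, 1, 1) <= (2, 1, 2) -> finishes; pool += (0, 1, 2) = (2, 2, 4)
  P8 needs (0, 2, 2) <= (2, 2, 4) -> finishes; pool += (1, 0, 2) = (3, 2, 6)
  P4 still needs (3, 3, 2) but only (3, 2, 6) is free — short on R2
  P1 still needs (1, 4, 2) but only (3, 2, 6) is free — short on R2
Had the request been granted, P4 and P1 could never finish.


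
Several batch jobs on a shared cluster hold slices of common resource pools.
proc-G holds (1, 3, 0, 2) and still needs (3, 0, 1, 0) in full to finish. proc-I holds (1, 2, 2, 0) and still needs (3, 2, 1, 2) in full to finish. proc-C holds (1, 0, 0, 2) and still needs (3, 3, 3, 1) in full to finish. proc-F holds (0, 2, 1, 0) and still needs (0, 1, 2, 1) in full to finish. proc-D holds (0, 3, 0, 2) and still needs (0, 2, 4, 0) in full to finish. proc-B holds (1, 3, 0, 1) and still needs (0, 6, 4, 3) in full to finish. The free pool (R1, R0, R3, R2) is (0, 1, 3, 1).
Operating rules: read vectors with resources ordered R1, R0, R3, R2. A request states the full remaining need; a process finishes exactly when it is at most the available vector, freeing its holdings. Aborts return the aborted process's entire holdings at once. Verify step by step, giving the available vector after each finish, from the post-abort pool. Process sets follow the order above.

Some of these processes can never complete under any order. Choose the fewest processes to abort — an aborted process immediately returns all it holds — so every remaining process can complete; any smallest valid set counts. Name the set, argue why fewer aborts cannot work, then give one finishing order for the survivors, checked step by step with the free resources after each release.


The answer: abort proc-G and proc-I.
Key observation: proc-C had no path to completion before; after the abort of proc-G and proc-I ((2, 5, 2, 2) returned), step 3 is where it fits.
Minimality, checking each single-abort alternative: proc-G alone leaves proc-I blocked (short on R1); proc-I alone leaves proc-G blocked (short on R1); proc-C alone leaves proc-G blocked (short on R1); proc-F alone leaves proc-G blocked (short on R1); proc-D alone leaves proc-G blocked (short on R1); proc-B alone leaves proc-G blocked (short on R1).
The survivors complete as proc-B, proc-F, proc-C, proc-D. Verifying each step (starting from the post-abort pool):
  pool = (2, 6, 5, 3)
  proc-B needs (0, 6, 4, 3) <= (2, 6, 5, 3) -> finishes; pool += (1, 3, 0, 1) = (3, 9, 5, 4)
  proc-F needs (0, 1, 2, 1) <= (3, 9, 5, 4) -> finishes; pool += (0, 2, 1, 0) = (3, 11, 6, 4)
  proc-C needs (3, 3, 3, 1) <= (3, 11, 6, 4) -> finishes; pool += (1, 0, 0, 2) = (4, 11, 6, 6)
  proc-D needs (0, 2, 4, 0) <= (4, 11, 6, 6) -> finishes; pool += (0, 3, 0, 2) = (4, 14, 6, 8)


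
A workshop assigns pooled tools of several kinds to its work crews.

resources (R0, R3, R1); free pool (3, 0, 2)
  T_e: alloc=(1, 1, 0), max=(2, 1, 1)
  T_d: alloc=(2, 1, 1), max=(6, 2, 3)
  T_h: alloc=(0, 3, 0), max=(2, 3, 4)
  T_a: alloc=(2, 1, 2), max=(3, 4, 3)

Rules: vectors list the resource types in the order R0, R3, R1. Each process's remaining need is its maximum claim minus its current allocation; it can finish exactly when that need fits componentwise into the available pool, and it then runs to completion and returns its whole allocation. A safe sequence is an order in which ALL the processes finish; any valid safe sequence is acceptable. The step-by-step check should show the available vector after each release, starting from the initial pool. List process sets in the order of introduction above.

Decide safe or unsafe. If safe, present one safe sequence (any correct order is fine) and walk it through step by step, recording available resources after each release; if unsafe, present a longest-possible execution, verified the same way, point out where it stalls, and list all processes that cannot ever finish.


UNSAFE.
Key observation: after T_e, T_d the pool peaks at (6, 2, 3), and each blocked process is short somewhere: T_h on R1; T_a on R3.
Going as far as possible: T_e, T_d; after that, nothing fits. Step-by-step check:
  pool = (3, 0, 2)
  T_e needs (1, 0, 1) <= (3, 0, 2) -> finishes; pool += (1, 1, 0) = (4, 1, 2)
  T_d needs (4, 1, 2) <= (4, 1, 2) -> finishes; pool += (2, 1, 1) = (6, 2, 3)
  blocked: T_h wants (2, 0, 4), pool (6, 2, 3) — not enough R1
  blocked: T_a wants (1, 3, 1), pool (6, 2, 3) — not enough R3
Processes that can never finish: T_h and T_a.


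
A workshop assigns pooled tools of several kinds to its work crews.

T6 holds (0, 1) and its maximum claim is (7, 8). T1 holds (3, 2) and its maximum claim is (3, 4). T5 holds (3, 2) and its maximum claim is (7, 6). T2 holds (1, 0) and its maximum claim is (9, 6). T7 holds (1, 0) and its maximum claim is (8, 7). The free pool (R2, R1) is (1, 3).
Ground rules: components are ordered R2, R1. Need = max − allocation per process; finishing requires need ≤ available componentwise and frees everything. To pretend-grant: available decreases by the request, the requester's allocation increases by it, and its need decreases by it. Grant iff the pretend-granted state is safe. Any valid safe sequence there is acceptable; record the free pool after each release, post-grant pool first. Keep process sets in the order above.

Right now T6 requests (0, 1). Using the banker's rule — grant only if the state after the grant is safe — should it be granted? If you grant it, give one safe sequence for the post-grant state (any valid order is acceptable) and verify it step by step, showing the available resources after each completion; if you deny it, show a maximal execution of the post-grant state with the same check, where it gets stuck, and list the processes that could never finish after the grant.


GRANT. The post-grant state is safe; one safe sequence: T1, T5, T6, T7, T2.
Key observation: the grant leaves (1, 2) free — enough for T1, whose release restarts the cascade.
Check on the post-grant state, step by step:
  pool = (1, 2)
  T1 needs (0, 2) <= (1, 2) -> finishes; pool += (3, 2) = (4, 4)
  T5 needs (4, 4) <= (4, 4) -> finishes; pool += (3, 2) = (7, 6)
  T6 needs (7, 6) <= (7, 6) -> finishes; pool += (0, 2) = (7, 8)
  T7 needs (7, 7) <= (7, 8) -> finishes; pool += (1, 0) = (8, 8)
  T2 needs (8, 6) <= (8, 8) -> finishes; pool += (1, 0) = (9, 8)
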